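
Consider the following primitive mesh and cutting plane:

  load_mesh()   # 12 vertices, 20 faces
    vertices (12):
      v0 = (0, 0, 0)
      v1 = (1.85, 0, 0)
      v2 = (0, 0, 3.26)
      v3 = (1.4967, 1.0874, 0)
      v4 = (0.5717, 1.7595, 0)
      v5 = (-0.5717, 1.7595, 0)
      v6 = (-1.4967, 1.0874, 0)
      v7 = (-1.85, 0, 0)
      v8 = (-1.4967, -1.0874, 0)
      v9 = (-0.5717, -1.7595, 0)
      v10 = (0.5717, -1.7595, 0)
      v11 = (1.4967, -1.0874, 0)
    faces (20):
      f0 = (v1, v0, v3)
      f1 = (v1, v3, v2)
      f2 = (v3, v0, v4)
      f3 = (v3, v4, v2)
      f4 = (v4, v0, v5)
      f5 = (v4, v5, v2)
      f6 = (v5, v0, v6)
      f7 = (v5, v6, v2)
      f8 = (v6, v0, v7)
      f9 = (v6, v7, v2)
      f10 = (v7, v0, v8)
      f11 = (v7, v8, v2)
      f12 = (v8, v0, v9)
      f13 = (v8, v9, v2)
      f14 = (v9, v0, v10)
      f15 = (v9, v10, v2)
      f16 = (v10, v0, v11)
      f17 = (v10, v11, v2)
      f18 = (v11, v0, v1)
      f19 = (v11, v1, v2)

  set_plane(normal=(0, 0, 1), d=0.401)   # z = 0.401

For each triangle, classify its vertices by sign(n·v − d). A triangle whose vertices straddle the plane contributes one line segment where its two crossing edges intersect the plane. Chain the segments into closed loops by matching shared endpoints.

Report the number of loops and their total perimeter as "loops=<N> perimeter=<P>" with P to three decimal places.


loops=1 perimeter=10.027

Straddling triangles (10 of 20):
  (v1,v3,v2) [--+] → (1.3126, 0.953643, 0.401)–(1.62244, 0, 0.401)  len=1.0027
  (v3,v4,v2) [--+] → (0.501377, 1.54307, 0.401)–(1.3126, 0.953643, 0.401)  len=1.0027
  (v4,v5,v2) [--+] → (-0.501377, 1.54307, 0.401)–(0.501377, 1.54307, 0.401)  len=1.0028
  (v5,v6,v2) [--+] → (-1.3126, 0.953643, 0.401)–(-0.501377, 1.54307, 0.401)  len=1.0027
  (v6,v7,v2) [--+] → (-1.62244, 0, 0.401)–(-1.3126, 0.953643, 0.401)  len=1.0027
  (v7,v8,v2) [--+] → (-1.3126, -0.953643, 0.401)–(-1.62244, 0, 0.401)  len=1.0027
  (v8,v9,v2) [--+] → (-0.501377, -1.54307, 0.401)–(-1.3126, -0.953643, 0.401)  len=1.0027
  (v9,v10,v2) [--+] → (0.501377, -1.54307, 0.401)–(-0.501377, -1.54307, 0.401)  len=1.0028
  (v10,v11,v2) [--+] → (1.3126, -0.953643, 0.401)–(0.501377, -1.54307, 0.401)  len=1.0027
  (v11,v1,v2) [--+] → (1.62244, 0, 0.401)–(1.3126, -0.953643, 0.401)  len=1.0027

Chained into 1 loop(s):
  loop 1: 10 segments, perimeter = 10.0274
Total perimeter = 10.027


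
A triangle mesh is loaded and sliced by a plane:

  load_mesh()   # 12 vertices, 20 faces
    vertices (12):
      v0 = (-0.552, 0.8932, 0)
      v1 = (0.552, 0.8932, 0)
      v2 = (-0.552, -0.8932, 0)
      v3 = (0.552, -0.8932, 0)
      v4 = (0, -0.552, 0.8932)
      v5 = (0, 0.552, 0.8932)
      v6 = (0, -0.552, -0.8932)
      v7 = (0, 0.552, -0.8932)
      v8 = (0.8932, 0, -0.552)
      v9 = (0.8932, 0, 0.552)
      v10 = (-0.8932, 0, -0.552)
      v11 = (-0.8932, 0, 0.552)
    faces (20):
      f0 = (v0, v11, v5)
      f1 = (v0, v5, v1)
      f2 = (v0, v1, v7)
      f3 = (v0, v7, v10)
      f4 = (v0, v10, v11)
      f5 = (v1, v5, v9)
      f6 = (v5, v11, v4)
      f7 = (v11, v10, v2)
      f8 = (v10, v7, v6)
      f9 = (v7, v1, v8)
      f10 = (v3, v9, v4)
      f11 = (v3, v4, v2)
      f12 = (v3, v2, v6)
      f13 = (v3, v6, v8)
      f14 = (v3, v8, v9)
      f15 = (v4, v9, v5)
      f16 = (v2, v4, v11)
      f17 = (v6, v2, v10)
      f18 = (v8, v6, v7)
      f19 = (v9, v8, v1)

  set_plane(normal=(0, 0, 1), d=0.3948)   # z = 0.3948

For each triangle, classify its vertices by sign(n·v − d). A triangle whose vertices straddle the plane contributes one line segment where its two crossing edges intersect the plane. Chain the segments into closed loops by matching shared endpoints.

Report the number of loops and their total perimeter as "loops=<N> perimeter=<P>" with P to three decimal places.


Straddling triangles (10 of 20):
  (v0,v11,v5) [-++] → (-0.796032, 0.254368, 0.3948)–(-0.308013, 0.742387, 0.3948)  len=0.6902
  (v0,v5,v1) [-+-] → (-0.308013, 0.742387, 0.3948)–(0.308013, 0.742387, 0.3948)  len=0.6160
  (v0,v10,v11) [--+] → (-0.8932, 0, 0.3948)–(-0.796032, 0.254368, 0.3948)  len=0.2723
  (v1,v5,v9) [-++] → (0.308013, 0.742387, 0.3948)–(0.796032, 0.254368, 0.3948)  len=0.6902
  (v11,v10,v2) [+--] → (-0.8932, 0, 0.3948)–(-0.796032, -0.254368, 0.3948)  len=0.2723
  (v3,v9,v4) [-++] → (0.796032, -0.254368, 0.3948)–(0.308013, -0.742387, 0.3948)  len=0.6902
  (v3,v4,v2) [-+-] → (0.308013, -0.742387, 0.3948)–(-0.308013, -0.742387, 0.3948)  len=0.6160
  (v3,v8,v9) [--+] → (0.8932, 0, 0.3948)–(0.796032, -0.254368, 0.3948)  len=0.2723
  (v2,v4,v11) [-++] → (-0.308013, -0.742387, 0.3948)–(-0.796032, -0.254368, 0.3948)  len=0.6902
  (v9,v8,v1) [+--] → (0.8932, 0, 0.3948)–(0.796032, 0.254368, 0.3948)  len=0.2723

Chained into 1 loop(s):
  loop 1: 10 segments, perimeter = 5.0819
Total perimeter = 5.082

loops=1 perimeter=5.082


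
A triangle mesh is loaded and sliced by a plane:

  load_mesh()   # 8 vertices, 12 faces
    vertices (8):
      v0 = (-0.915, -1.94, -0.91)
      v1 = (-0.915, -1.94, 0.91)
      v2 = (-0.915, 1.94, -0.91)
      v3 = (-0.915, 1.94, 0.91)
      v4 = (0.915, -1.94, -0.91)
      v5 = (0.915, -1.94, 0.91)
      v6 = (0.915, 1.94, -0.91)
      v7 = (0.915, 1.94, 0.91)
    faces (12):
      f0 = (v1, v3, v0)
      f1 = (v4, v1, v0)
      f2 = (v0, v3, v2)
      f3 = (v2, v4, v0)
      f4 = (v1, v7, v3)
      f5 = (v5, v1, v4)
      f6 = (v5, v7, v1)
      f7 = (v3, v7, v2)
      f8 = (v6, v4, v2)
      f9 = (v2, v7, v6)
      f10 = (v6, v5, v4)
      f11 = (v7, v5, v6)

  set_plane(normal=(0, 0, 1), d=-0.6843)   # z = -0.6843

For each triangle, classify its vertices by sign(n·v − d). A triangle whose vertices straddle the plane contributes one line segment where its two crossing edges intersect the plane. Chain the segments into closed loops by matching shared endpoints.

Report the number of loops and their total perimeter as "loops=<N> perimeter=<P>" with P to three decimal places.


loops=1 perimeter=11.420

Straddling triangles (8 of 12):
  (v1,v3,v0) [++-] → (-0.915, -1.45884, -0.6843)–(-0.915, -1.94, -0.6843)  len=0.4812
  (v4,v1,v0) [-+-] → (0.68806, -1.94, -0.6843)–(-0.915, -1.94, -0.6843)  len=1.6031
  (v0,v3,v2) [-+-] → (-0.915, -1.45884, -0.6843)–(-0.915, 1.94, -0.6843)  len=3.3988
  (v5,v1,v4) [++-] → (0.68806, -1.94, -0.6843)–(0.915, -1.94, -0.6843)  len=0.2269
  (v3,v7,v2) [++-] → (-0.68806, 1.94, -0.6843)–(-0.915, 1.94, -0.6843)  len=0.2269
  (v2,v7,v6) [-+-] → (-0.68806, 1.94, -0.6843)–(0.915, 1.94, -0.6843)  len=1.6031
  (v6,v5,v4) [-+-] → (0.915, 1.45884, -0.6843)–(0.915, -1.94, -0.6843)  len=3.3988
  (v7,v5,v6) [++-] → (0.915, 1.45884, -0.6843)–(0.915, 1.94, -0.6843)  len=0.4812

Chained into 1 loop(s):
  loop 1: 8 segments, perimeter = 11.4200
Total perimeter = 11.420


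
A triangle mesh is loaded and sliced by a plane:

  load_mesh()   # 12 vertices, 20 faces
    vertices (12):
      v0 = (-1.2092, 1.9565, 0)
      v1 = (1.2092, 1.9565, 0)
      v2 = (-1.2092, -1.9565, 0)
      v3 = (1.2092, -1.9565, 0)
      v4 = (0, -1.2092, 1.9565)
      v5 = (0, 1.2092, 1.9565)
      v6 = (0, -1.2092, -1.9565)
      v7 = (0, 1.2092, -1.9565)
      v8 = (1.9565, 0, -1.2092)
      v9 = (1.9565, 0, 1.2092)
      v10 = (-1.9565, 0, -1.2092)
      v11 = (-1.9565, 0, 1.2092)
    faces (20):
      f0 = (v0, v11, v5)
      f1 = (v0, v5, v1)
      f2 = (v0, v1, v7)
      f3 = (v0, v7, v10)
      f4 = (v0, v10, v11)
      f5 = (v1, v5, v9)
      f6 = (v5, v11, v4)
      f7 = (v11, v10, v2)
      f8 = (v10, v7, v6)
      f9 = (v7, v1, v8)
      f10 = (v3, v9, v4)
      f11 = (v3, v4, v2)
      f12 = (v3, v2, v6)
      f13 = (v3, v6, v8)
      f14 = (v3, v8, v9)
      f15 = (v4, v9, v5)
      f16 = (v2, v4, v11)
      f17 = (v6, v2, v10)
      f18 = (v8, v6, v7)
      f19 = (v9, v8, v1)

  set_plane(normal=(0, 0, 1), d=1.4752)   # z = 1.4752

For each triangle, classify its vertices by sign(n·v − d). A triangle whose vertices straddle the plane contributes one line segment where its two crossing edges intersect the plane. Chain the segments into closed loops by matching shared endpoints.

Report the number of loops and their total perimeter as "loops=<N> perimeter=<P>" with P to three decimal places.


loops=1 perimeter=8.357

Straddling triangles (8 of 20):
  (v0,v11,v5) [--+] → (-1.26009, 0.430412, 1.4752)–(-0.297464, 1.39304, 1.4752)  len=1.3614
  (v0,v5,v1) [-+-] → (-0.297464, 1.39304, 1.4752)–(0.297464, 1.39304, 1.4752)  len=0.5949
  (v1,v5,v9) [-+-] → (0.297464, 1.39304, 1.4752)–(1.26009, 0.430412, 1.4752)  len=1.3614
  (v5,v11,v4) [+-+] → (-1.26009, 0.430412, 1.4752)–(-1.26009, -0.430412, 1.4752)  len=0.8608
  (v3,v9,v4) [--+] → (1.26009, -0.430412, 1.4752)–(0.297464, -1.39304, 1.4752)  len=1.3614
  (v3,v4,v2) [-+-] → (0.297464, -1.39304, 1.4752)–(-0.297464, -1.39304, 1.4752)  len=0.5949
  (v4,v9,v5) [+-+] → (1.26009, -0.430412, 1.4752)–(1.26009, 0.430412, 1.4752)  len=0.8608
  (v2,v4,v11) [-+-] → (-0.297464, -1.39304, 1.4752)–(-1.26009, -0.430412, 1.4752)  len=1.3614

Chained into 1 loop(s):
  loop 1: 8 segments, perimeter = 8.3569
Total perimeter = 8.357


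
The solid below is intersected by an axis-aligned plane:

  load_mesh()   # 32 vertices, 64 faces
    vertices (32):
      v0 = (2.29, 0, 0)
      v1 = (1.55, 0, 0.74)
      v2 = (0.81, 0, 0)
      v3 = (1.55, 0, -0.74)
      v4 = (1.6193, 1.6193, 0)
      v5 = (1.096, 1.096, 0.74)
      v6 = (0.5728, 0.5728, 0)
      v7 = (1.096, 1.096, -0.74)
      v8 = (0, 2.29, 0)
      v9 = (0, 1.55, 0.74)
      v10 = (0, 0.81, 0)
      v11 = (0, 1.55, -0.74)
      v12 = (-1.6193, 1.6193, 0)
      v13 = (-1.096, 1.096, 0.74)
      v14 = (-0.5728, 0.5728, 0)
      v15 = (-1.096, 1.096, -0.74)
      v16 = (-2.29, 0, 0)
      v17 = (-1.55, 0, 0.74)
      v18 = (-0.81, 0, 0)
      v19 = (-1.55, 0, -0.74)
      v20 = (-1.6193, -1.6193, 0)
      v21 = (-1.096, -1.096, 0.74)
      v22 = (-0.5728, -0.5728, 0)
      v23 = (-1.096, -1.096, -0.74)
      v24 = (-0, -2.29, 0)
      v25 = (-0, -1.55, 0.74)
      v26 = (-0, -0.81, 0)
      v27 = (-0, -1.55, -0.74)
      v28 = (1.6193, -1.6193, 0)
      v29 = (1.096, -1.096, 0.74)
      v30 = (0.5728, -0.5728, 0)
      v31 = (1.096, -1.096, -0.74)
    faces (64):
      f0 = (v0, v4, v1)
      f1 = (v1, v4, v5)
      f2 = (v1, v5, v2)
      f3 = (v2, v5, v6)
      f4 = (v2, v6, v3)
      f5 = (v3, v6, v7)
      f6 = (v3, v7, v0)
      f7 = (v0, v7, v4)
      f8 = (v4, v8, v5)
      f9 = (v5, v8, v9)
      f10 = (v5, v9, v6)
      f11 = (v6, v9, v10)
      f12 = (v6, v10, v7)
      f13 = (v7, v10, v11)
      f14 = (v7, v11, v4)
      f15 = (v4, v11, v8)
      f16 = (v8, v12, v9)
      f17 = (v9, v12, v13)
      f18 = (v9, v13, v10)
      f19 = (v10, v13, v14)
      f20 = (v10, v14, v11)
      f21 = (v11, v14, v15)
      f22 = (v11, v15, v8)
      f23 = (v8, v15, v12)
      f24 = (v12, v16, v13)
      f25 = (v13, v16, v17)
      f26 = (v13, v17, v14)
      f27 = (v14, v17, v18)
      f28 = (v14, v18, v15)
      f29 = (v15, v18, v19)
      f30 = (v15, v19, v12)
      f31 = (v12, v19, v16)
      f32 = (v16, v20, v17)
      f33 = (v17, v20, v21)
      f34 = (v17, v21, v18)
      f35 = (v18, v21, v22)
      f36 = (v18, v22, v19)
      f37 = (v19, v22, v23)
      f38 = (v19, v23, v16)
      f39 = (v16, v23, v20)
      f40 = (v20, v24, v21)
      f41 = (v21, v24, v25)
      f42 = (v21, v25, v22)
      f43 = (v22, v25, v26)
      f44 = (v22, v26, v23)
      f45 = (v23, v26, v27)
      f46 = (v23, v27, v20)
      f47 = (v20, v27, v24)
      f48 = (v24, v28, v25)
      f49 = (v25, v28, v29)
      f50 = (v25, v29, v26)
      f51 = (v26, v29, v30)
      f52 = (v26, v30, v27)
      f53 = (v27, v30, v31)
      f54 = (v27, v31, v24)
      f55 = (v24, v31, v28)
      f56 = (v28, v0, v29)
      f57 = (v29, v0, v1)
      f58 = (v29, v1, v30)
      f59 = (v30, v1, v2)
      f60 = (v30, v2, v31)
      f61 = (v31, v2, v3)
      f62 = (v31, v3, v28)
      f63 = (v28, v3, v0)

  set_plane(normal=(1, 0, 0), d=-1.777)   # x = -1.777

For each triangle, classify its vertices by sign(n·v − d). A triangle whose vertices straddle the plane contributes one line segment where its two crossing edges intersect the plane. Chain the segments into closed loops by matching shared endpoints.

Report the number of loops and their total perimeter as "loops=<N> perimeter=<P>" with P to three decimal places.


loops=1 perimeter=5.362

Straddling triangles (6 of 64):
  (v12,v16,v13) [+-+] → (-1.777, 1.23856, 0)–(-1.777, 0.470894, 0.31794)  len=0.8309
  (v13,v16,v17) [+-+] → (-1.777, 0.470894, 0.31794)–(-1.777, 0, 0.513)  len=0.5097
  (v12,v19,v16) [++-] → (-1.777, 0, -0.513)–(-1.777, 1.23856, 0)  len=1.3406
  (v16,v20,v17) [-++] → (-1.777, -1.23856, 0)–(-1.777, 0, 0.513)  len=1.3406
  (v19,v23,v16) [++-] → (-1.777, -0.470894, -0.31794)–(-1.777, 0, -0.513)  len=0.5097
  (v16,v23,v20) [-++] → (-1.777, -0.470894, -0.31794)–(-1.777, -1.23856, 0)  len=0.8309

Chained into 1 loop(s):
  loop 1: 6 segments, perimeter = 5.3624
Total perimeter = 5.362


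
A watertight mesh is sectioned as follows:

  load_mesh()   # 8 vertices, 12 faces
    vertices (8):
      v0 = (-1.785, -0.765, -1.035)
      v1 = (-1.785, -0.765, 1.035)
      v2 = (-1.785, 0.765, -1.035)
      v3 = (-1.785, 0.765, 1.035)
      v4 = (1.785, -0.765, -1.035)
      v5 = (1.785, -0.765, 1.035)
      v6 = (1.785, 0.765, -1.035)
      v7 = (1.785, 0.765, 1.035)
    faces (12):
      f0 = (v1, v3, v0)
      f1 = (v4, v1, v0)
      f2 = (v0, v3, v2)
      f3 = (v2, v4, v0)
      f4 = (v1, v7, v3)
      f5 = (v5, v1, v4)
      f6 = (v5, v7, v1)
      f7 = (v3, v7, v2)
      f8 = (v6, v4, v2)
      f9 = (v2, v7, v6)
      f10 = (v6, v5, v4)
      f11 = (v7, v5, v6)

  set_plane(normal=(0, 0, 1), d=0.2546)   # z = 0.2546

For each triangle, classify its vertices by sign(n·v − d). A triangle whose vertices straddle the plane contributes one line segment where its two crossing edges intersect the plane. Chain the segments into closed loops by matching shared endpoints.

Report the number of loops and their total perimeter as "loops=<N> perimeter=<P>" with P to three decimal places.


Straddling triangles (8 of 12):
  (v1,v3,v0) [++-] → (-1.785, 0.188183, 0.2546)–(-1.785, -0.765, 0.2546)  len=0.9532
  (v4,v1,v0) [-+-] → (-0.439093, -0.765, 0.2546)–(-1.785, -0.765, 0.2546)  len=1.3459
  (v0,v3,v2) [-+-] → (-1.785, 0.188183, 0.2546)–(-1.785, 0.765, 0.2546)  len=0.5768
  (v5,v1,v4) [++-] → (-0.439093, -0.765, 0.2546)–(1.785, -0.765, 0.2546)  len=2.2241
  (v3,v7,v2) [++-] → (0.439093, 0.765, 0.2546)–(-1.785, 0.765, 0.2546)  len=2.2241
  (v2,v7,v6) [-+-] → (0.439093, 0.765, 0.2546)–(1.785, 0.765, 0.2546)  len=1.3459
  (v6,v5,v4) [-+-] → (1.785, -0.188183, 0.2546)–(1.785, -0.765, 0.2546)  len=0.5768
  (v7,v5,v6) [++-] → (1.785, -0.188183, 0.2546)–(1.785, 0.765, 0.2546)  len=0.9532

Chained into 1 loop(s):
  loop 1: 8 segments, perimeter = 10.2000
Total perimeter = 10.200

loops=1 perimeter=10.200


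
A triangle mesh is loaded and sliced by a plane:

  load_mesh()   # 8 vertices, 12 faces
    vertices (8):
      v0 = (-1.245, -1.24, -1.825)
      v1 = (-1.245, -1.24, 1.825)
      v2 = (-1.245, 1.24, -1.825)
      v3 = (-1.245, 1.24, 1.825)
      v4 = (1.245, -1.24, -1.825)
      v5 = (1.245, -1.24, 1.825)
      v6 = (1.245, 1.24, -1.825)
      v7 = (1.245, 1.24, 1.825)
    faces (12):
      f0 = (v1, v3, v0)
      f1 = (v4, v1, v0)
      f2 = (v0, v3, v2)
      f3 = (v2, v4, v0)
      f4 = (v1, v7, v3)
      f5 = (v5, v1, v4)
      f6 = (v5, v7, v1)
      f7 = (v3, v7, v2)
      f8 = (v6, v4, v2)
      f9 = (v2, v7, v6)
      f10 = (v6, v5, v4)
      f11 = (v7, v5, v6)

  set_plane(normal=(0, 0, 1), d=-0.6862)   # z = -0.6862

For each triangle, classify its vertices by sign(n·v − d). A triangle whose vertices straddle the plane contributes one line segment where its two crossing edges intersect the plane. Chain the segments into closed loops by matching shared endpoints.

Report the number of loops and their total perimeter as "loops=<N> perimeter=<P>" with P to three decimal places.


loops=1 perimeter=9.940

Straddling triangles (8 of 12):
  (v1,v3,v0) [++-] → (-1.245, -0.46624, -0.6862)–(-1.245, -1.24, -0.6862)  len=0.7738
  (v4,v1,v0) [-+-] → (0.46812, -1.24, -0.6862)–(-1.245, -1.24, -0.6862)  len=1.7131
  (v0,v3,v2) [-+-] → (-1.245, -0.46624, -0.6862)–(-1.245, 1.24, -0.6862)  len=1.7062
  (v5,v1,v4) [++-] → (0.46812, -1.24, -0.6862)–(1.245, -1.24, -0.6862)  len=0.7769
  (v3,v7,v2) [++-] → (-0.46812, 1.24, -0.6862)–(-1.245, 1.24, -0.6862)  len=0.7769
  (v2,v7,v6) [-+-] → (-0.46812, 1.24, -0.6862)–(1.245, 1.24, -0.6862)  len=1.7131
  (v6,v5,v4) [-+-] → (1.245, 0.46624, -0.6862)–(1.245, -1.24, -0.6862)  len=1.7062
  (v7,v5,v6) [++-] → (1.245, 0.46624, -0.6862)–(1.245, 1.24, -0.6862)  len=0.7738

Chained into 1 loop(s):
  loop 1: 8 segments, perimeter = 9.9400
Total perimeter = 9.940


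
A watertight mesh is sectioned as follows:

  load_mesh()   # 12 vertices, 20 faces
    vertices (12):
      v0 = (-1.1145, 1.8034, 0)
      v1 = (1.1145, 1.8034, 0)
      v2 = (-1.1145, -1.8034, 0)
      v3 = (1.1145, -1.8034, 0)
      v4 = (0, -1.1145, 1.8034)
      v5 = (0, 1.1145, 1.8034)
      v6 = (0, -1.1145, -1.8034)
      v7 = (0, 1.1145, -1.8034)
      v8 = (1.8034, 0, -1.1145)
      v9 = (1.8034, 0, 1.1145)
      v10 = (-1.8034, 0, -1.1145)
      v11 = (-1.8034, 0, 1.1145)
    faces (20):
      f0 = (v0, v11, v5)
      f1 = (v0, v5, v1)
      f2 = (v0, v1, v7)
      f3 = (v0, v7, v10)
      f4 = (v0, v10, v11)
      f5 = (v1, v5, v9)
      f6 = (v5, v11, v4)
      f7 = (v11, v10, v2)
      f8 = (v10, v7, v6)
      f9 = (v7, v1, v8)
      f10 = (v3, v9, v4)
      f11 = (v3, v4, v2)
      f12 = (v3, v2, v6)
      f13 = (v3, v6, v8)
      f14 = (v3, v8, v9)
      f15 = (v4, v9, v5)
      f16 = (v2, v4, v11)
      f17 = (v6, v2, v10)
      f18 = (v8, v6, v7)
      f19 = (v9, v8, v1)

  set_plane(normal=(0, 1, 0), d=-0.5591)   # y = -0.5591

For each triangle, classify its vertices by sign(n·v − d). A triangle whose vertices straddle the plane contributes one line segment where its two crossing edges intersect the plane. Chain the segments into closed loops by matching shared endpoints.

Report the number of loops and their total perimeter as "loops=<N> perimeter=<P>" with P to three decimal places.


loops=1 perimeter=10.834

Straddling triangles (10 of 20):
  (v5,v11,v4) [++-] → (-0.898706, -0.5591, 1.46009)–(0, -0.5591, 1.8034)  len=0.9620
  (v11,v10,v2) [++-] → (-1.58982, -0.5591, -0.768977)–(-1.58982, -0.5591, 0.768977)  len=1.5380
  (v10,v7,v6) [++-] → (0, -0.5591, -1.8034)–(-0.898706, -0.5591, -1.46009)  len=0.9620
  (v3,v9,v4) [-+-] → (1.58982, -0.5591, 0.768977)–(0.898706, -0.5591, 1.46009)  len=0.9774
  (v3,v6,v8) [--+] → (0.898706, -0.5591, -1.46009)–(1.58982, -0.5591, -0.768977)  len=0.9774
  (v3,v8,v9) [-++] → (1.58982, -0.5591, -0.768977)–(1.58982, -0.5591, 0.768977)  len=1.5380
  (v4,v9,v5) [-++] → (0.898706, -0.5591, 1.46009)–(0, -0.5591, 1.8034)  len=0.9620
  (v2,v4,v11) [--+] → (-0.898706, -0.5591, 1.46009)–(-1.58982, -0.5591, 0.768977)  len=0.9774
  (v6,v2,v10) [--+] → (-1.58982, -0.5591, -0.768977)–(-0.898706, -0.5591, -1.46009)  len=0.9774
  (v8,v6,v7) [+-+] → (0.898706, -0.5591, -1.46009)–(0, -0.5591, -1.8034)  len=0.9620

Chained into 1 loop(s):
  loop 1: 10 segments, perimeter = 10.8336
Total perimeter = 10.834


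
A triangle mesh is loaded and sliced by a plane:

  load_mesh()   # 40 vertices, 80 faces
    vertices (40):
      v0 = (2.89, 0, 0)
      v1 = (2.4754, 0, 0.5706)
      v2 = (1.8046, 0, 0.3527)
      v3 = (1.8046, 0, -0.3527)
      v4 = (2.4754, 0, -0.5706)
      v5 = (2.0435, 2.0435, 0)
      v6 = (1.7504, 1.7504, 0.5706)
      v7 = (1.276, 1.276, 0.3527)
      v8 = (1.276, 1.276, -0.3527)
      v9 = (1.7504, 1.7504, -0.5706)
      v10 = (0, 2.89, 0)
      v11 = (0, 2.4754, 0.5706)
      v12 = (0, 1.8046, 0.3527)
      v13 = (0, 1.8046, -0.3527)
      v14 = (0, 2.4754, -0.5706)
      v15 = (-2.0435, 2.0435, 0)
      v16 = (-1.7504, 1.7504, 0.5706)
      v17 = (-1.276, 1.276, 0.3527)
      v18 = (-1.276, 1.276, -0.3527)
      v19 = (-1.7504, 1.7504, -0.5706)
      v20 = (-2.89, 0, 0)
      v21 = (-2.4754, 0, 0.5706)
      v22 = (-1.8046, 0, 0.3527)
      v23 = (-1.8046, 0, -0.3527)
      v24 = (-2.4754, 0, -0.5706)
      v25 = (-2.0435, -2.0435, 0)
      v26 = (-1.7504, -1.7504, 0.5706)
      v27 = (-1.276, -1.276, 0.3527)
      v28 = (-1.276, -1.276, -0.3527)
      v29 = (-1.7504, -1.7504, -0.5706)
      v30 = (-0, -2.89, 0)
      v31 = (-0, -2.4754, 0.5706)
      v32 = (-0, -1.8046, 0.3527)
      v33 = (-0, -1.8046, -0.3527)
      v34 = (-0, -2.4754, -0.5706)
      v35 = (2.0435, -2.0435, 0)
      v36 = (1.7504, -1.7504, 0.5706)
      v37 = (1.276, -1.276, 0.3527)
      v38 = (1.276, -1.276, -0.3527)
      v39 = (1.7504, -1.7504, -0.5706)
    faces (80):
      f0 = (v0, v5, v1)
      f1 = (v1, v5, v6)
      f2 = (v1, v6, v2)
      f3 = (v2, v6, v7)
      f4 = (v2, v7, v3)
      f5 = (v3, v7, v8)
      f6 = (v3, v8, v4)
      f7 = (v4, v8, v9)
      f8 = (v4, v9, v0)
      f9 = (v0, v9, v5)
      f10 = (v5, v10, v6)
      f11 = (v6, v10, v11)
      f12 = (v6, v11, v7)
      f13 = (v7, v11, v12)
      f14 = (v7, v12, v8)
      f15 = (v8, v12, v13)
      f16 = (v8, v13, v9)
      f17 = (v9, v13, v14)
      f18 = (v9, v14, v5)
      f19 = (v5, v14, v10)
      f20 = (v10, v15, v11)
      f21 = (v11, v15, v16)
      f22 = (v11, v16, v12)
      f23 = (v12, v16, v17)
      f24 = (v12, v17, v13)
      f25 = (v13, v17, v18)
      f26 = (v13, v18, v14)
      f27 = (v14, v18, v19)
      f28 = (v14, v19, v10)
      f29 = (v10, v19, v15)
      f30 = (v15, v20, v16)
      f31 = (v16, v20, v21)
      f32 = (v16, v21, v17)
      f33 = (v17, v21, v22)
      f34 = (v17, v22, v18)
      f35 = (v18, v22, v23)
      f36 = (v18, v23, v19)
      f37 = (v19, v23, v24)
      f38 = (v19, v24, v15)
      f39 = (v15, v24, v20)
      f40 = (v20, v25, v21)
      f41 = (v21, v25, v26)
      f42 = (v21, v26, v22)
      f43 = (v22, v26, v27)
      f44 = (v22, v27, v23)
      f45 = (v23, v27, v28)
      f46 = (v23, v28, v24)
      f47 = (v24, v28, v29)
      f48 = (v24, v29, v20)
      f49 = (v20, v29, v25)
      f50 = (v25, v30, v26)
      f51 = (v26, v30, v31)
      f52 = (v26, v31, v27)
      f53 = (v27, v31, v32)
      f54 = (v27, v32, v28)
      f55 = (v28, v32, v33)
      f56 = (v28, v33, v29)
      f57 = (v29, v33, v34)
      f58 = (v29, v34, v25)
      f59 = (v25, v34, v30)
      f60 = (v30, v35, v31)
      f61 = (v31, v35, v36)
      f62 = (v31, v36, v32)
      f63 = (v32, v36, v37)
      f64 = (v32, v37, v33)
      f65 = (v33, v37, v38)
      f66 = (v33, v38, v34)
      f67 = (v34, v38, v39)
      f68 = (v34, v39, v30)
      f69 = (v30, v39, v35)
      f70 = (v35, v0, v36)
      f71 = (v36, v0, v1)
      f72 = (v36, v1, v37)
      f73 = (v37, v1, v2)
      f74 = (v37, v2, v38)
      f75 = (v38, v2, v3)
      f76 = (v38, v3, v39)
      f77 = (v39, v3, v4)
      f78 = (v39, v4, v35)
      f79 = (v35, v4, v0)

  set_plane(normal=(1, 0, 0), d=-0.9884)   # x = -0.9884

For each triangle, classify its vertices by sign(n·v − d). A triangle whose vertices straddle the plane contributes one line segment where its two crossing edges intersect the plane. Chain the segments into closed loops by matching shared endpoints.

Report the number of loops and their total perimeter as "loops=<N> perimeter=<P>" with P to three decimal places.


loops=2 perimeter=7.053

Straddling triangles (20 of 80):
  (v10,v15,v11) [+-+] → (-0.9884, 2.48056, 0)–(-0.9884, 2.2665, 0.294612)  len=0.3642
  (v11,v15,v16) [+--] → (-0.9884, 2.2665, 0.294612)–(-0.9884, 2.06601, 0.5706)  len=0.3411
  (v11,v16,v12) [+-+] → (-0.9884, 2.06601, 0.5706)–(-0.9884, 1.77399, 0.475742)  len=0.3070
  (v12,v16,v17) [+--] → (-0.9884, 1.77399, 0.475742)–(-0.9884, 1.39514, 0.3527)  len=0.3983
  (v12,v17,v13) [+-+] → (-0.9884, 1.39514, 0.3527)–(-0.9884, 1.39514, 0.193709)  len=0.1590
  (v13,v17,v18) [+--] → (-0.9884, 1.39514, 0.193709)–(-0.9884, 1.39514, -0.3527)  len=0.5464
  (v13,v18,v14) [+-+] → (-0.9884, 1.39514, -0.3527)–(-0.9884, 1.54633, -0.401813)  len=0.1590
  (v14,v18,v19) [+--] → (-0.9884, 1.54633, -0.401813)–(-0.9884, 2.06601, -0.5706)  len=0.5464
  (v14,v19,v10) [+-+] → (-0.9884, 2.06601, -0.5706)–(-0.9884, 2.2465, -0.322201)  len=0.3070
  (v10,v19,v15) [+--] → (-0.9884, 2.2465, -0.322201)–(-0.9884, 2.48056, 0)  len=0.3982
  (v25,v30,v26) [-+-] → (-0.9884, -2.48056, 0)–(-0.9884, -2.2465, 0.322201)  len=0.3982
  (v26,v30,v31) [-++] → (-0.9884, -2.2465, 0.322201)–(-0.9884, -2.06601, 0.5706)  len=0.3070
  (v26,v31,v27) [-+-] → (-0.9884, -2.06601, 0.5706)–(-0.9884, -1.54633, 0.401813)  len=0.5464
  (v27,v31,v32) [-++] → (-0.9884, -1.54633, 0.401813)–(-0.9884, -1.39514, 0.3527)  len=0.1590
  (v27,v32,v28) [-+-] → (-0.9884, -1.39514, 0.3527)–(-0.9884, -1.39514, -0.193709)  len=0.5464
  (v28,v32,v33) [-++] → (-0.9884, -1.39514, -0.193709)–(-0.9884, -1.39514, -0.3527)  len=0.1590
  (v28,v33,v29) [-+-] → (-0.9884, -1.39514, -0.3527)–(-0.9884, -1.77399, -0.475742)  len=0.3983
  (v29,v33,v34) [-++] → (-0.9884, -1.77399, -0.475742)–(-0.9884, -2.06601, -0.5706)  len=0.3070
  (v29,v34,v25) [-+-] → (-0.9884, -2.06601, -0.5706)–(-0.9884, -2.2665, -0.294612)  len=0.3411
  (v25,v34,v30) [-++] → (-0.9884, -2.2665, -0.294612)–(-0.9884, -2.48056, 0)  len=0.3642

Chained into 2 loop(s):
  loop 1: 10 segments, perimeter = 3.5267
  loop 2: 10 segments, perimeter = 3.5267
Total perimeter = 7.053


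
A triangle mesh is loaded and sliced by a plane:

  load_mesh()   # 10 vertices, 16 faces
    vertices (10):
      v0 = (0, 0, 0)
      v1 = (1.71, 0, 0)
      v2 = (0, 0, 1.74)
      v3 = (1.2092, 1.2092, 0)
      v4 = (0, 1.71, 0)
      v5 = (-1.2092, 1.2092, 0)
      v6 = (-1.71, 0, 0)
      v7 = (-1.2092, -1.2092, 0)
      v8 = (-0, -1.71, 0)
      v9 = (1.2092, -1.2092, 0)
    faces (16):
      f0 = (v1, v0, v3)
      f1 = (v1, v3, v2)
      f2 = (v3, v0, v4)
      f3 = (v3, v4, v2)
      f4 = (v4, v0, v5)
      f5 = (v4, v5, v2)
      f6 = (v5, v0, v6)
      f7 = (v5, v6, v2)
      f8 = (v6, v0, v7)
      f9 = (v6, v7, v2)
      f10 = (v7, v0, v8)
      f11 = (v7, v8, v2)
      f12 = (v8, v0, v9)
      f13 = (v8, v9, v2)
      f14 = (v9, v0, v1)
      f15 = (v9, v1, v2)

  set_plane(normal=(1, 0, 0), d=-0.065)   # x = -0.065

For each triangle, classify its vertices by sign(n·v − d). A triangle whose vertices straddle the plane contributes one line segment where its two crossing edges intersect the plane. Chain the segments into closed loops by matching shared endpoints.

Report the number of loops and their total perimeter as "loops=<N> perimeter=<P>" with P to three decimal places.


loops=1 perimeter=8.124

Straddling triangles (8 of 16):
  (v4,v0,v5) [++-] → (-0.065, 0.065, 0)–(-0.065, 1.68308, 0)  len=1.6181
  (v4,v5,v2) [+-+] → (-0.065, 1.68308, 0)–(-0.065, 0.065, 1.64647)  len=2.3085
  (v5,v0,v6) [-+-] → (-0.065, 0.065, 0)–(-0.065, 0, 0)  len=0.0650
  (v5,v6,v2) [--+] → (-0.065, 0, 1.67386)–(-0.065, 0.065, 1.64647)  len=0.0705
  (v6,v0,v7) [-+-] → (-0.065, 0, 0)–(-0.065, -0.065, 0)  len=0.0650
  (v6,v7,v2) [--+] → (-0.065, -0.065, 1.64647)–(-0.065, 0, 1.67386)  len=0.0705
  (v7,v0,v8) [-++] → (-0.065, -0.065, 0)–(-0.065, -1.68308, 0)  len=1.6181
  (v7,v8,v2) [-++] → (-0.065, -1.68308, 0)–(-0.065, -0.065, 1.64647)  len=2.3085

Chained into 1 loop(s):
  loop 1: 8 segments, perimeter = 8.1242
Total perimeter = 8.124


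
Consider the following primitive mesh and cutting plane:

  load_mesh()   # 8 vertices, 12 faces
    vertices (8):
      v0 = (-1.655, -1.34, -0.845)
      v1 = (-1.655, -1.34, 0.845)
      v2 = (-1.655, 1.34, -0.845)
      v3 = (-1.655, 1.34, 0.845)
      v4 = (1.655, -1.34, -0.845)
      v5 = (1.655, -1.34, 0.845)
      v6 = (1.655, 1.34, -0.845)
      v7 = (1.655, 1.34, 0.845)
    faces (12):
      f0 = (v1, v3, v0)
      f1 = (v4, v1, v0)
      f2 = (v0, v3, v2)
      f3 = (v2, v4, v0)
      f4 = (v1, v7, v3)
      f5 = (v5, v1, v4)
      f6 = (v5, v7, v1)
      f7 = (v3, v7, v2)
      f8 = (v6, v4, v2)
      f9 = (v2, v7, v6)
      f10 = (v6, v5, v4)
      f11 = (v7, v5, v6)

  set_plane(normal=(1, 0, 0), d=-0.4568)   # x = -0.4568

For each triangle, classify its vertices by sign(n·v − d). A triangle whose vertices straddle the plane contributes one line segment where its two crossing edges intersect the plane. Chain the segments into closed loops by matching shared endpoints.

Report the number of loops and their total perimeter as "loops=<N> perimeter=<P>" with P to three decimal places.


loops=1 perimeter=8.740

Straddling triangles (8 of 12):
  (v4,v1,v0) [+--] → (-0.4568, -1.34, 0.23323)–(-0.4568, -1.34, -0.845)  len=1.0782
  (v2,v4,v0) [-+-] → (-0.4568, 0.369856, -0.845)–(-0.4568, -1.34, -0.845)  len=1.7099
  (v1,v7,v3) [-+-] → (-0.4568, -0.369856, 0.845)–(-0.4568, 1.34, 0.845)  len=1.7099
  (v5,v1,v4) [+-+] → (-0.4568, -1.34, 0.845)–(-0.4568, -1.34, 0.23323)  len=0.6118
  (v5,v7,v1) [++-] → (-0.4568, -0.369856, 0.845)–(-0.4568, -1.34, 0.845)  len=0.9701
  (v3,v7,v2) [-+-] → (-0.4568, 1.34, 0.845)–(-0.4568, 1.34, -0.23323)  len=1.0782
  (v6,v4,v2) [++-] → (-0.4568, 0.369856, -0.845)–(-0.4568, 1.34, -0.845)  len=0.9701
  (v2,v7,v6) [-++] → (-0.4568, 1.34, -0.23323)–(-0.4568, 1.34, -0.845)  len=0.6118

Chained into 1 loop(s):
  loop 1: 8 segments, perimeter = 8.7400
Total perimeter = 8.740


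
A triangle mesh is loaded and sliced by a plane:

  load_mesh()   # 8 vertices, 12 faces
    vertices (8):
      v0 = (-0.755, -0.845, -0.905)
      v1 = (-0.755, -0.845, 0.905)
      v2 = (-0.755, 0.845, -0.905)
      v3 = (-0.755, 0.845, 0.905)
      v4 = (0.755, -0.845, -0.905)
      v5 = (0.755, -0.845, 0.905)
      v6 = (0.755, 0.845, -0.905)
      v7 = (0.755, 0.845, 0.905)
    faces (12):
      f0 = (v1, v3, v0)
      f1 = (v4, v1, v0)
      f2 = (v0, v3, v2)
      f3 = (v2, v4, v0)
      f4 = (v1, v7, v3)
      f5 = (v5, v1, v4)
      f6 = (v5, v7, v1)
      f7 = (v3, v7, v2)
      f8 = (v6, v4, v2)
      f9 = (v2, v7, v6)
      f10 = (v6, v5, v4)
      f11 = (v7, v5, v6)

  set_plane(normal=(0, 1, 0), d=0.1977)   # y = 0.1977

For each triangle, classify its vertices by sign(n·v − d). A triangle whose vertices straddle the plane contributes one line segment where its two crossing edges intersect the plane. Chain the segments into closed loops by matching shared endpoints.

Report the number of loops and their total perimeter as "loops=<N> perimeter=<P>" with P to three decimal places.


loops=1 perimeter=6.640

Straddling triangles (8 of 12):
  (v1,v3,v0) [-+-] → (-0.755, 0.1977, 0.905)–(-0.755, 0.1977, 0.211738)  len=0.6933
  (v0,v3,v2) [-++] → (-0.755, 0.1977, 0.211738)–(-0.755, 0.1977, -0.905)  len=1.1167
  (v2,v4,v0) [+--] → (-0.176643, 0.1977, -0.905)–(-0.755, 0.1977, -0.905)  len=0.5784
  (v1,v7,v3) [-++] → (0.176643, 0.1977, 0.905)–(-0.755, 0.1977, 0.905)  len=0.9316
  (v5,v7,v1) [-+-] → (0.755, 0.1977, 0.905)–(0.176643, 0.1977, 0.905)  len=0.5784
  (v6,v4,v2) [+-+] → (0.755, 0.1977, -0.905)–(-0.176643, 0.1977, -0.905)  len=0.9316
  (v6,v5,v4) [+--] → (0.755, 0.1977, -0.211738)–(0.755, 0.1977, -0.905)  len=0.6933
  (v7,v5,v6) [+-+] → (0.755, 0.1977, 0.905)–(0.755, 0.1977, -0.211738)  len=1.1167

Chained into 1 loop(s):
  loop 1: 8 segments, perimeter = 6.6400
Total perimeter = 6.640


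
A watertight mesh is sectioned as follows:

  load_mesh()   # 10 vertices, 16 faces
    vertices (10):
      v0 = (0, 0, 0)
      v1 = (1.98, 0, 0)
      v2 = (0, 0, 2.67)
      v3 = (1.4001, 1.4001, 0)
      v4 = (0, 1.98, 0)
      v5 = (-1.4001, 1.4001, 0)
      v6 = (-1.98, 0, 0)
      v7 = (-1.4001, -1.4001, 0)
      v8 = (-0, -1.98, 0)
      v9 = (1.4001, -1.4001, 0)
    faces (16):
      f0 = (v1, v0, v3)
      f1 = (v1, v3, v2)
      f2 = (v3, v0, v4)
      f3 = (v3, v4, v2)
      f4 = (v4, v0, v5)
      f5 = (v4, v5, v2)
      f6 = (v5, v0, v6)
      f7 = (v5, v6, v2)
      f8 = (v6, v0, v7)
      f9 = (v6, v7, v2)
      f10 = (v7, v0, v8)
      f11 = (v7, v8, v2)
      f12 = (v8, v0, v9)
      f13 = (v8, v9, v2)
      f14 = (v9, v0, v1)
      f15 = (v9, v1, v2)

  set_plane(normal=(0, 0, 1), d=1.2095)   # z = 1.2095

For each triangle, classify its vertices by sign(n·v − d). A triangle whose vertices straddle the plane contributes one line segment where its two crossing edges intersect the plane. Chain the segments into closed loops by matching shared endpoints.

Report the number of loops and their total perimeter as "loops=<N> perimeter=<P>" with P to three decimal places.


Straddling triangles (8 of 16):
  (v1,v3,v2) [--+] → (0.76586, 0.76586, 1.2095)–(1.08307, 0, 1.2095)  len=0.8290
  (v3,v4,v2) [--+] → (0, 1.08307, 1.2095)–(0.76586, 0.76586, 1.2095)  len=0.8290
  (v4,v5,v2) [--+] → (-0.76586, 0.76586, 1.2095)–(0, 1.08307, 1.2095)  len=0.8290
  (v5,v6,v2) [--+] → (-1.08307, 0, 1.2095)–(-0.76586, 0.76586, 1.2095)  len=0.8290
  (v6,v7,v2) [--+] → (-0.76586, -0.76586, 1.2095)–(-1.08307, 0, 1.2095)  len=0.8290
  (v7,v8,v2) [--+] → (0, -1.08307, 1.2095)–(-0.76586, -0.76586, 1.2095)  len=0.8290
  (v8,v9,v2) [--+] → (0.76586, -0.76586, 1.2095)–(0, -1.08307, 1.2095)  len=0.8290
  (v9,v1,v2) [--+] → (1.08307, 0, 1.2095)–(0.76586, -0.76586, 1.2095)  len=0.8290

Chained into 1 loop(s):
  loop 1: 8 segments, perimeter = 6.6316
Total perimeter = 6.632

loops=1 perimeter=6.632


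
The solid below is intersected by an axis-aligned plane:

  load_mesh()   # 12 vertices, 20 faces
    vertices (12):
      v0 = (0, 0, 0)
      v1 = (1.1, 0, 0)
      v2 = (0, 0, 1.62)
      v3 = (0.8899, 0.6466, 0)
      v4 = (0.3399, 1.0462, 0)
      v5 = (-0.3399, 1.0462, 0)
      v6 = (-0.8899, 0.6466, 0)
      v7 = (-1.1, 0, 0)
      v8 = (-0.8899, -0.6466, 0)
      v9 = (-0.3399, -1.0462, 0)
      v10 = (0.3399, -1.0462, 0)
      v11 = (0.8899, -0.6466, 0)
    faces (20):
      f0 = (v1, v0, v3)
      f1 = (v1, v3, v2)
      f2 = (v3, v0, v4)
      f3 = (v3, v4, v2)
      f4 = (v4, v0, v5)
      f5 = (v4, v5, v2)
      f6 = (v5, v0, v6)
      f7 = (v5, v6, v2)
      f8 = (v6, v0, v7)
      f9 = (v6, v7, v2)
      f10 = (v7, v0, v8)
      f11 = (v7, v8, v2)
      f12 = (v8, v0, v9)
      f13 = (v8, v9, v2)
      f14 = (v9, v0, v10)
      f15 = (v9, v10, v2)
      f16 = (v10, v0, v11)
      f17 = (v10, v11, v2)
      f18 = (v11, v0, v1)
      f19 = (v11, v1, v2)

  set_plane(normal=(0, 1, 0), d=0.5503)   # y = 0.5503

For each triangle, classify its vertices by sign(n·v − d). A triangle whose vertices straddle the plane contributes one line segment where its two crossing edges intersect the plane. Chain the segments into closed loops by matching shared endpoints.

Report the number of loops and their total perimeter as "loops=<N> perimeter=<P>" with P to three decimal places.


loops=1 perimeter=4.348

Straddling triangles (10 of 20):
  (v1,v0,v3) [--+] → (0.757365, 0.5503, 0)–(0.921191, 0.5503, 0)  len=0.1638
  (v1,v3,v2) [-+-] → (0.921191, 0.5503, 0)–(0.757365, 0.5503, 0.241271)  len=0.2916
  (v3,v0,v4) [+-+] → (0.757365, 0.5503, 0)–(0.178787, 0.5503, 0)  len=0.5786
  (v3,v4,v2) [++-] → (0.178787, 0.5503, 0.767882)–(0.757365, 0.5503, 0.241271)  len=0.7823
  (v4,v0,v5) [+-+] → (0.178787, 0.5503, 0)–(-0.178787, 0.5503, 0)  len=0.3576
  (v4,v5,v2) [++-] → (-0.178787, 0.5503, 0.767882)–(0.178787, 0.5503, 0.767882)  len=0.3576
  (v5,v0,v6) [+-+] → (-0.178787, 0.5503, 0)–(-0.757365, 0.5503, 0)  len=0.5786
  (v5,v6,v2) [++-] → (-0.757365, 0.5503, 0.241271)–(-0.178787, 0.5503, 0.767882)  len=0.7823
  (v6,v0,v7) [+--] → (-0.757365, 0.5503, 0)–(-0.921191, 0.5503, 0)  len=0.1638
  (v6,v7,v2) [+--] → (-0.921191, 0.5503, 0)–(-0.757365, 0.5503, 0.241271)  len=0.2916

Chained into 1 loop(s):
  loop 1: 10 segments, perimeter = 4.3479
Total perimeter = 4.348


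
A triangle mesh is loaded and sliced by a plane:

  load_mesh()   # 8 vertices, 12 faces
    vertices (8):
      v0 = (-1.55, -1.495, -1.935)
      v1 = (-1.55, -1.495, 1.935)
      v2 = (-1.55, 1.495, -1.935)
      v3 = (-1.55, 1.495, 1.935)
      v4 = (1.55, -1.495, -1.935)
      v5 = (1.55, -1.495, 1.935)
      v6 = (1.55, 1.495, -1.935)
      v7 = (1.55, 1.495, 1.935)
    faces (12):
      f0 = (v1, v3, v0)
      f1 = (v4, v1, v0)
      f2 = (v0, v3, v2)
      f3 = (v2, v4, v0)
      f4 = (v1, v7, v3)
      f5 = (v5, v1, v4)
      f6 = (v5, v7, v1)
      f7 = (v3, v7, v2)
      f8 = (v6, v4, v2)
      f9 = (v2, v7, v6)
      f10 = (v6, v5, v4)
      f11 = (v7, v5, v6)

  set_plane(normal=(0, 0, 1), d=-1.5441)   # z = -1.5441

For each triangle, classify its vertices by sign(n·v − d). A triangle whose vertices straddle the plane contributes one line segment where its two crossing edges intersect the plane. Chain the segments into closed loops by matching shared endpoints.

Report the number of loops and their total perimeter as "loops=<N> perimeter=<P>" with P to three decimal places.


loops=1 perimeter=12.180

Straddling triangles (8 of 12):
  (v1,v3,v0) [++-] → (-1.55, -1.19299, -1.5441)–(-1.55, -1.495, -1.5441)  len=0.3020
  (v4,v1,v0) [-+-] → (1.23688, -1.495, -1.5441)–(-1.55, -1.495, -1.5441)  len=2.7869
  (v0,v3,v2) [-+-] → (-1.55, -1.19299, -1.5441)–(-1.55, 1.495, -1.5441)  len=2.6880
  (v5,v1,v4) [++-] → (1.23688, -1.495, -1.5441)–(1.55, -1.495, -1.5441)  len=0.3131
  (v3,v7,v2) [++-] → (-1.23688, 1.495, -1.5441)–(-1.55, 1.495, -1.5441)  len=0.3131
  (v2,v7,v6) [-+-] → (-1.23688, 1.495, -1.5441)–(1.55, 1.495, -1.5441)  len=2.7869
  (v6,v5,v4) [-+-] → (1.55, 1.19299, -1.5441)–(1.55, -1.495, -1.5441)  len=2.6880
  (v7,v5,v6) [++-] → (1.55, 1.19299, -1.5441)–(1.55, 1.495, -1.5441)  len=0.3020

Chained into 1 loop(s):
  loop 1: 8 segments, perimeter = 12.1800
Total perimeter = 12.180


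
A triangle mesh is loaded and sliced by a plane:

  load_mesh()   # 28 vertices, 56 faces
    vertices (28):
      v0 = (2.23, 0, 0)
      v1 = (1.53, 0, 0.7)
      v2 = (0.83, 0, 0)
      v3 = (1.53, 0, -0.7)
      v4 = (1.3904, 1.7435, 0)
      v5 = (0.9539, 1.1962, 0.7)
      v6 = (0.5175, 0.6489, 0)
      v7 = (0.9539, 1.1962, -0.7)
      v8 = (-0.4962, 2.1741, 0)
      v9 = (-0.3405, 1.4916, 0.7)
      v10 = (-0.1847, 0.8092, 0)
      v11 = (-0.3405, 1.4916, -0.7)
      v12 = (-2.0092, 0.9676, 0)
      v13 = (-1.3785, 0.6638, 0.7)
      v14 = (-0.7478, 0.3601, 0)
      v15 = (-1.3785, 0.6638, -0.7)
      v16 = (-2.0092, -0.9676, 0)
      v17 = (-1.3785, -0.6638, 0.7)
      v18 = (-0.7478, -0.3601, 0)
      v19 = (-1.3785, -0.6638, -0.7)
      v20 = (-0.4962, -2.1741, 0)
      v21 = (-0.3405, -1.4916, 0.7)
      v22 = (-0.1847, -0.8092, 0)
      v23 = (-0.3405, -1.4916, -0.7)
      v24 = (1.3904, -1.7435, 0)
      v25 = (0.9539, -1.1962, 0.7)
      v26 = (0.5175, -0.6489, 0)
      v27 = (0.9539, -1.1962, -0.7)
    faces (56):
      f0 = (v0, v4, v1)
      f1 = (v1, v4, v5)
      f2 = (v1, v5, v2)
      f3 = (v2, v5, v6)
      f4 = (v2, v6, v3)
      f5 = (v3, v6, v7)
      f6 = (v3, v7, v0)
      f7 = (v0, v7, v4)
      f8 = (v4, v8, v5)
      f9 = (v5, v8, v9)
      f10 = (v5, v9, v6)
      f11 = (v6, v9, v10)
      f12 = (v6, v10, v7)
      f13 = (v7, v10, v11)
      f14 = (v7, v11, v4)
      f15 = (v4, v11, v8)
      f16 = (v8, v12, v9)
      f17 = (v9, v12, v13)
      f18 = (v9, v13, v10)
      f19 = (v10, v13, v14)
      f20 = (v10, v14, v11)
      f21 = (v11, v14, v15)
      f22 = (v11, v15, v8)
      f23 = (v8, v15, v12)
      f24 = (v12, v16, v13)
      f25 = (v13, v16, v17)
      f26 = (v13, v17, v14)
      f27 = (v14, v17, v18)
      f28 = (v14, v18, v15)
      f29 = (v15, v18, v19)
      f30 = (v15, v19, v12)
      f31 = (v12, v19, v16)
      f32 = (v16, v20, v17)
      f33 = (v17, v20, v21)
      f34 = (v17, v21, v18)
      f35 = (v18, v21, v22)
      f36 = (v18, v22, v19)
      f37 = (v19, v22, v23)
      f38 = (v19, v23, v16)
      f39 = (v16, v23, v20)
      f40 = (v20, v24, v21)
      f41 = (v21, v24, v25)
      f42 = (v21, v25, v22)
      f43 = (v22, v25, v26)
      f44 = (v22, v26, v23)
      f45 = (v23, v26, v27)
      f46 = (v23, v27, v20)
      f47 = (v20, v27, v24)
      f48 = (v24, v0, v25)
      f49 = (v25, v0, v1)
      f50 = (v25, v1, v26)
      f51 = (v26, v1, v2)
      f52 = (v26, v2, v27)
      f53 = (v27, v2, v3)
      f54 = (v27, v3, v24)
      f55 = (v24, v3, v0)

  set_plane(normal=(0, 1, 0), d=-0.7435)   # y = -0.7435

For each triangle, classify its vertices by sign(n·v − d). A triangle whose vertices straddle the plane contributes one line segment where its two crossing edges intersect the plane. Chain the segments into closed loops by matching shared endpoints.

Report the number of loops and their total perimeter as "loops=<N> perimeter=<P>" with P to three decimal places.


Straddling triangles (20 of 56):
  (v12,v16,v13) [+-+] → (-2.0092, -0.7435, 0)–(-1.92256, -0.7435, 0.0961567)  len=0.1294
  (v13,v16,v17) [+-+] → (-1.92256, -0.7435, 0.0961567)–(-1.54396, -0.7435, 0.516359)  len=0.5656
  (v12,v19,v16) [++-] → (-1.54396, -0.7435, -0.516359)–(-2.0092, -0.7435, 0)  len=0.6950
  (v16,v20,v17) [--+] → (-1.33194, -0.7435, 0.66306)–(-1.54396, -0.7435, 0.516359)  len=0.2578
  (v17,v20,v21) [+--] → (-1.33194, -0.7435, 0.66306)–(-1.27856, -0.7435, 0.7)  len=0.0649
  (v17,v21,v18) [+-+] → (-1.27856, -0.7435, 0.7)–(-0.60979, -0.7435, 0.23719)  len=0.8133
  (v18,v21,v22) [+--] → (-0.60979, -0.7435, 0.23719)–(-0.267077, -0.7435, 0)  len=0.4168
  (v18,v22,v19) [+-+] → (-0.267077, -0.7435, 0)–(-0.724127, -0.7435, -0.3163)  len=0.5558
  (v19,v22,v23) [+--] → (-0.724127, -0.7435, -0.3163)–(-1.27856, -0.7435, -0.7)  len=0.6743
  (v19,v23,v16) [+--] → (-1.27856, -0.7435, -0.7)–(-1.54396, -0.7435, -0.516359)  len=0.3227
  (v22,v25,v26) [--+] → (0.592931, -0.7435, 0.120994)–(0.103101, -0.7435, 0)  len=0.5046
  (v22,v26,v23) [-+-] → (0.103101, -0.7435, 0)–(0.421182, -0.7435, -0.0785808)  len=0.3276
  (v23,v26,v27) [-+-] → (0.421182, -0.7435, -0.0785808)–(0.592931, -0.7435, -0.120994)  len=0.1769
  (v24,v0,v25) [-+-] → (1.87196, -0.7435, 0)–(1.43684, -0.7435, 0.435086)  len=0.6153
  (v25,v0,v1) [-++] → (1.43684, -0.7435, 0.435086)–(1.17192, -0.7435, 0.7)  len=0.3746
  (v25,v1,v26) [-++] → (1.17192, -0.7435, 0.7)–(0.592931, -0.7435, 0.120994)  len=0.8188
  (v26,v2,v27) [++-] → (0.90701, -0.7435, -0.435086)–(0.592931, -0.7435, -0.120994)  len=0.4442
  (v27,v2,v3) [-++] → (0.90701, -0.7435, -0.435086)–(1.17192, -0.7435, -0.7)  len=0.3746
  (v27,v3,v24) [-+-] → (1.17192, -0.7435, -0.7)–(1.47047, -0.7435, -0.401491)  len=0.4222
  (v24,v3,v0) [-++] → (1.47047, -0.7435, -0.401491)–(1.87196, -0.7435, 0)  len=0.5678

Chained into 2 loop(s):
  loop 1: 10 segments, perimeter = 4.4957
  loop 2: 10 segments, perimeter = 4.6267
Total perimeter = 9.122

loops=2 perimeter=9.122
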